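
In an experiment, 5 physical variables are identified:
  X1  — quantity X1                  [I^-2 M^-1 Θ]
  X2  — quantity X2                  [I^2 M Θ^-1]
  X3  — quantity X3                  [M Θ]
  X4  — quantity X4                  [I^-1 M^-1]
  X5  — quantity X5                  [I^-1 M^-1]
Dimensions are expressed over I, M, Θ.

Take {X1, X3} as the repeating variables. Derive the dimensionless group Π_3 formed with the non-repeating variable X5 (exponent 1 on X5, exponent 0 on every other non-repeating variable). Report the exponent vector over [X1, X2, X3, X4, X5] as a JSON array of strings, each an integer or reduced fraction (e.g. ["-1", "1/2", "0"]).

["-1/2", "0", "1/2", "0", "1"]

Exponent matrix [I,M,Θ] × [X1,X2,X3,X4,X5]:
  I: [-2  2  0 -1 -1]
  M: [-1  1  1 -1 -1]
  Θ: [ 1 -1  1  0  0]
Echelon form has 2 nonzero rows (pivots: X1,X3)
Repeat: X1,X3; free: X2,X4,X5
RREF:
  r0: [   1   -1    0  1/2  1/2]
  r1: [   0    0    1 -1/2 -1/2]
  r2: [   0    0    0    0    0]
Fix exponent of X5 at 1, X2 at 0, X4 at 0; solve each RREF row for its pivot's exponent:
  r0: exp(X1) + (1/2)·1 = 0 ⇒ exp(X1) = -1/2
  r1: exp(X3) + (-1/2)·1 = 0 ⇒ exp(X3) = 1/2
Π_3 = X1^(-1/2) · X3^(1/2) · X5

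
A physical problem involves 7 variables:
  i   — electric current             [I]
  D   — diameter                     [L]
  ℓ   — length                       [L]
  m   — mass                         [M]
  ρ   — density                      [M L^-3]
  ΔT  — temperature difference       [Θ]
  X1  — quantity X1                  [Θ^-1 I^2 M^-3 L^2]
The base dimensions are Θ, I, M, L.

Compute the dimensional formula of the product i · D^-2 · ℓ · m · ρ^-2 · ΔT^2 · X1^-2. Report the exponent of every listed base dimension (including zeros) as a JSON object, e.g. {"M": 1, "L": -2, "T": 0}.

{"Θ": 4, "I": -3, "M": 5, "L": 1}

Write exponents as rows Θ,I,M,L / cols i,D,ℓ,m,ρ,ΔT,X1:
  Θ: [ 0  0  0  0  0  1 -1]
  I: [ 1  0  0  0  0  0  2]
  M: [ 0  0  0  1  1  0 -3]
  L: [ 0  1  1  0 -3  0  2]
  [Θ]: (1)·0+(-2)·0+(1)·0+(1)·0+(-2)·0+(2)·1+(-2)·-1 = 4
  [I]: (1)·1+(-2)·0+(1)·0+(1)·0+(-2)·0+(2)·0+(-2)·2 = -3
  [M]: (1)·0+(-2)·0+(1)·0+(1)·1+(-2)·1+(2)·0+(-2)·-3 = 5
  [L]: (1)·0+(-2)·1+(1)·1+(1)·0+(-2)·-3+(2)·0+(-2)·2 = 1
⇒ Θ^4 I^-3 M^5 L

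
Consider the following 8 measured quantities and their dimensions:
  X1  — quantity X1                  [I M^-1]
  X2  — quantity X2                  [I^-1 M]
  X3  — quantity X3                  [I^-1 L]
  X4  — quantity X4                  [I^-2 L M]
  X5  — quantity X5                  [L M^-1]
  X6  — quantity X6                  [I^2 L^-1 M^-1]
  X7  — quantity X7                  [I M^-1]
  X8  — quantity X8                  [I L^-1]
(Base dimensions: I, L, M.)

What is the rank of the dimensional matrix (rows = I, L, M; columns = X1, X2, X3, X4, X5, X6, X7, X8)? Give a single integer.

2

Write exponents as rows I,L,M / cols X1,X2,X3,X4,X5,X6,X7,X8:
  I: [ 1 -1 -1 -2  0  2  1  1]
  L: [ 0  0  1  1  1 -1  0 -1]
  M: [-1  1  0  1 -1 -1 -1  0]
Row reduction gives pivot columns X1,X3; rank = 2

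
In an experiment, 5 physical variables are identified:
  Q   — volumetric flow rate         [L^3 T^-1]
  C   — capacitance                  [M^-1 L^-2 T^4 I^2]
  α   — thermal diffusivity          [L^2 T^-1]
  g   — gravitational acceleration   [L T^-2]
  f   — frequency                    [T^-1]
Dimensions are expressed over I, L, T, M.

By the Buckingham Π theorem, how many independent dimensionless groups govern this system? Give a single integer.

Exponent matrix [I,L,T,M] × [Q,C,α,g,f]:
  I: [ 0  2  0  0  0]
  L: [ 3 -2  2  1  0]
  T: [-1  4 -1 -2 -1]
  M: [ 0 -1  0  0  0]
RREF → pivots at {Q,C,α} ⇒ r = 3
5 vars − rank 3 = 2 Π groups

2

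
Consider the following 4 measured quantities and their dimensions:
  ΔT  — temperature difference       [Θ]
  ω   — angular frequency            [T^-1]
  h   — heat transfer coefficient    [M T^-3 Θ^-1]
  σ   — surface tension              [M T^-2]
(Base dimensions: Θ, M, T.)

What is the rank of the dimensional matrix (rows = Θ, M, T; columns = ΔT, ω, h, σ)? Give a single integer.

Write exponents as rows Θ,M,T / cols ΔT,ω,h,σ:
  Θ: [ 1  0 -1  0]
  M: [ 0  0  1  1]
  T: [ 0 -1 -3 -2]
Row reduction gives pivot columns ΔT,ω,h; rank = 3

3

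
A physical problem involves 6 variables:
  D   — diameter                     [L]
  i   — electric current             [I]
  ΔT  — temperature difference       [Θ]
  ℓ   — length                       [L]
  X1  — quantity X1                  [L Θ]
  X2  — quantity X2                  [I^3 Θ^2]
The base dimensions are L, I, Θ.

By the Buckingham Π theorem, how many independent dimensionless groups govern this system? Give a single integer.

3

Write exponents as rows L,I,Θ / cols D,i,ΔT,ℓ,X1,X2:
  L: [ 1  0  0  1  1  0]
  I: [ 0  1  0  0  0  3]
  Θ: [ 0  0  1  0  1  2]
Row reduction gives pivot columns D,i,ΔT; rank = 3
Π count = n − r = 6 − 3 = 3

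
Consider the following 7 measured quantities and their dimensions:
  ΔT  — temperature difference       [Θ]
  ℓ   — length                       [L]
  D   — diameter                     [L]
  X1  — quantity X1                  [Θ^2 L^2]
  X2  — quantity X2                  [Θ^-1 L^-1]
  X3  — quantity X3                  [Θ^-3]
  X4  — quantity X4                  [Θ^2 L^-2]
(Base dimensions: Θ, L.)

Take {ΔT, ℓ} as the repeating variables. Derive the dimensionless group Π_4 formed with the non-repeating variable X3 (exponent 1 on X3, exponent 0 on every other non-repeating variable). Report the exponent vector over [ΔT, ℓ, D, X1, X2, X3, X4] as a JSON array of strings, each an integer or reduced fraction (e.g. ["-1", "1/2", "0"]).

["3", "0", "0", "0", "0", "1", "0"]

Dimensional matrix (Θ×L by ΔT×ℓ×D×X1×X2×X3×X4):
  Θ: [ 1  0  0  2 -1 -3  2]
  L: [ 0  1  1  2 -1  0 -2]
Row reduction gives pivot columns ΔT,ℓ; rank = 2
Pivot set = {ΔT,ℓ}, free = {D,X1,X2,X3,X4}
RREF:
  r0: [   1    0    0    2   -1   -3    2]
  r1: [   0    1    1    2   -1    0   -2]
Fix exponent of X3 at 1, D at 0, X1 at 0, X2 at 0, X4 at 0; solve each RREF row for its pivot's exponent:
  r0: exp(ΔT) + (-3)·1 = 0 ⇒ exp(ΔT) = 3
  r1: exp(ℓ) + (0)·1 = 0 ⇒ exp(ℓ) = 0
Π_4 = ΔT^3 · X3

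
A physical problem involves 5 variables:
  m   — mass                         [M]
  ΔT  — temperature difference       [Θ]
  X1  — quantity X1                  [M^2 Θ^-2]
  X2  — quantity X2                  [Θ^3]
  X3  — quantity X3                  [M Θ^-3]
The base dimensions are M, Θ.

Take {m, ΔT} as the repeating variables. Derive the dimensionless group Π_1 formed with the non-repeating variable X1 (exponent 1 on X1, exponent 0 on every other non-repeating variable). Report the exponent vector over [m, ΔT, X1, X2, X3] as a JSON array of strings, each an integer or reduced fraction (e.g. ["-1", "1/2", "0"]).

Write exponents as rows M,Θ / cols m,ΔT,X1,X2,X3:
  M: [ 1  0  2  0  1]
  Θ: [ 0  1 -2  3 -3]
RREF → pivots at {m,ΔT} ⇒ r = 2
Pivot set = {m,ΔT}, free = {X1,X2,X3}
RREF:
  r0: [   1    0    2    0    1]
  r1: [   0    1   -2    3   -3]
Fix exponent of X1 at 1, X2 at 0, X3 at 0; solve each RREF row for its pivot's exponent:
  r0: exp(m) + (2)·1 = 0 ⇒ exp(m) = -2
  r1: exp(ΔT) + (-2)·1 = 0 ⇒ exp(ΔT) = 2
Π_1 = m^-2 · ΔT^2 · X1

["-2", "2", "1", "0", "0"]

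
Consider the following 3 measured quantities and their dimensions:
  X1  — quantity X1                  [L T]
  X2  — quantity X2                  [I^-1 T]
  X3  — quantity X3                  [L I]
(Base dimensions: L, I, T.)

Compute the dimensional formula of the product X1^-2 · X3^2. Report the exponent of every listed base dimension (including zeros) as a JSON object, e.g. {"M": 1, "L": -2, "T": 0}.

{"L": 0, "I": 2, "T": -2}

Write exponents as rows L,I,T / cols X1,X2,X3:
  L: [ 1  0  1]
  I: [ 0 -1  1]
  T: [ 1  1  0]
  [L]: (-2)·1+(2)·1 = 0
  [I]: (-2)·0+(2)·1 = 2
  [T]: (-2)·1+(2)·0 = -2
⇒ I^2 T^-2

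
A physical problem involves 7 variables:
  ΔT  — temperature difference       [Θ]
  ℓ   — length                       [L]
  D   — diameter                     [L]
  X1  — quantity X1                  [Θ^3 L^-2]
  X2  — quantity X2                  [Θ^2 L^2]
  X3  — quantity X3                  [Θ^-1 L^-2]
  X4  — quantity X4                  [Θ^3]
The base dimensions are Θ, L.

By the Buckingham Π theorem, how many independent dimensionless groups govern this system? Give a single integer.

5

Dimensional matrix (Θ×L by ΔT×ℓ×D×X1×X2×X3×X4):
  Θ: [ 1  0  0  3  2 -1  3]
  L: [ 0  1  1 -2  2 -2  0]
Echelon form has 2 nonzero rows (pivots: ΔT,ℓ)
n=7, r=2 ⇒ 5 dimensionless groups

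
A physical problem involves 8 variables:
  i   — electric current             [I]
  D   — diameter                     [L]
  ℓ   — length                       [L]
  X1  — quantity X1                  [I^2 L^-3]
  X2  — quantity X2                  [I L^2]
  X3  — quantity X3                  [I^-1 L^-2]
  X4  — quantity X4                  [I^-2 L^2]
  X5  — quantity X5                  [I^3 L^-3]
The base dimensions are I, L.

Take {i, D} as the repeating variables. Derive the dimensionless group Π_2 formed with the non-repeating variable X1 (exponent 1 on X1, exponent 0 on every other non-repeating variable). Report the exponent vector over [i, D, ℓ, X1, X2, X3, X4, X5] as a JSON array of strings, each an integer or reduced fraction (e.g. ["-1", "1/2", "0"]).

["-2", "3", "0", "1", "0", "0", "0", "0"]

Write exponents as rows I,L / cols i,D,ℓ,X1,X2,X3,X4,X5:
  I: [ 1  0  0  2  1 -1 -2  3]
  L: [ 0  1  1 -3  2 -2  2 -3]
Row reduction gives pivot columns i,D; rank = 2
Pivot set = {i,D}, free = {ℓ,X1,X2,X3,X4,X5}
RREF:
  r0: [   1    0    0    2    1   -1   -2    3]
  r1: [   0    1    1   -3    2   -2    2   -3]
Fix exponent of X1 at 1, ℓ at 0, X2 at 0, X3 at 0, X4 at 0, X5 at 0; solve each RREF row for its pivot's exponent:
  r0: exp(i) + (2)·1 = 0 ⇒ exp(i) = -2
  r1: exp(D) + (-3)·1 = 0 ⇒ exp(D) = 3
Π_2 = i^-2 · D^3 · X1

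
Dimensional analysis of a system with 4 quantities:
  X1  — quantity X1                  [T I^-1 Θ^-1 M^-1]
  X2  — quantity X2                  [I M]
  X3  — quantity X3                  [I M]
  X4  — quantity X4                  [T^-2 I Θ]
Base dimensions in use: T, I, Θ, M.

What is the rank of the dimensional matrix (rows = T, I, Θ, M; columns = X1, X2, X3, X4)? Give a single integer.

3

Write exponents as rows T,I,Θ,M / cols X1,X2,X3,X4:
  T: [ 1  0  0 -2]
  I: [-1  1  1  1]
  Θ: [-1  0  0  1]
  M: [-1  1  1  0]
RREF → pivots at {X1,X2,X4} ⇒ r = 3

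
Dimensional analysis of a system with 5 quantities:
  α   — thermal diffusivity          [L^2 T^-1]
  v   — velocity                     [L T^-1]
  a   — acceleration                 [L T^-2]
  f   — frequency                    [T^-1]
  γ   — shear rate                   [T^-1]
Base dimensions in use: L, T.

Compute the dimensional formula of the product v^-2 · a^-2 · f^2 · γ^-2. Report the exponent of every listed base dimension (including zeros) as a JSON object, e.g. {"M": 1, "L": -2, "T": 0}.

Exponent matrix [L,T] × [α,v,a,f,γ]:
  L: [ 2  1  1  0  0]
  T: [-1 -1 -2 -1 -1]
  [L]: (-2)·1+(-2)·1+(2)·0+(-2)·0 = -4
  [T]: (-2)·-1+(-2)·-2+(2)·-1+(-2)·-1 = 6
⇒ L^-4 T^6

{"L": -4, "T": 6}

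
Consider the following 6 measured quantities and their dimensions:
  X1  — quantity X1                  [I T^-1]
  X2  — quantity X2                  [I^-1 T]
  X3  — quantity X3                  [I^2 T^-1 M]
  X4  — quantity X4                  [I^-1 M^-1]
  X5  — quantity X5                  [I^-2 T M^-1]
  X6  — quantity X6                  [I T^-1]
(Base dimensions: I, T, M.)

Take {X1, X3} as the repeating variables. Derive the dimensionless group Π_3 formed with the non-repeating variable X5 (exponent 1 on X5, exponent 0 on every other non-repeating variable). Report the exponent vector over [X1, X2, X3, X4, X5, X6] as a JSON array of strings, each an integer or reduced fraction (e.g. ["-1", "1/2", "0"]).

Exponent matrix [I,T,M] × [X1,X2,X3,X4,X5,X6]:
  I: [ 1 -1  2 -1 -2  1]
  T: [-1  1 -1  0  1 -1]
  M: [ 0  0  1 -1 -1  0]
Row reduction gives pivot columns X1,X3; rank = 2
Repeat: X1,X3; free: X2,X4,X5,X6
RREF:
  r0: [   1   -1    0    1    0    1]
  r1: [   0    0    1   -1   -1    0]
  r2: [   0    0    0    0    0    0]
Fix exponent of X5 at 1, X2 at 0, X4 at 0, X6 at 0; solve each RREF row for its pivot's exponent:
  r0: exp(X1) + (0)·1 = 0 ⇒ exp(X1) = 0
  r1: exp(X3) + (-1)·1 = 0 ⇒ exp(X3) = 1
Π_3 = X3 · X5

["0", "0", "1", "0", "1", "0"]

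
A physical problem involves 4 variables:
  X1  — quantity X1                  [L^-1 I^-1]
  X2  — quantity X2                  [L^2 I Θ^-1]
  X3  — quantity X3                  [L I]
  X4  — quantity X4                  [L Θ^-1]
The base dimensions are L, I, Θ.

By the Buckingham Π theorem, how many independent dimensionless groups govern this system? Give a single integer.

Write exponents as rows L,I,Θ / cols X1,X2,X3,X4:
  L: [-1  2  1  1]
  I: [-1  1  1  0]
  Θ: [ 0 -1  0 -1]
RREF → pivots at {X1,X2} ⇒ r = 2
Π count = n − r = 4 − 2 = 2

2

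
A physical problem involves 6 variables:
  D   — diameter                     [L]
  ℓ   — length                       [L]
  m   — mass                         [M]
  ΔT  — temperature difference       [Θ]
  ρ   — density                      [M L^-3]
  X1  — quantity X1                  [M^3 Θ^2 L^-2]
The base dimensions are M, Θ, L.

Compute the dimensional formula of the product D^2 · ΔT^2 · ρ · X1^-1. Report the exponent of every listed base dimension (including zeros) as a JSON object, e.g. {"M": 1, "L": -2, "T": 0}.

Write exponents as rows M,Θ,L / cols D,ℓ,m,ΔT,ρ,X1:
  M: [ 0  0  1  0  1  3]
  Θ: [ 0  0  0  1  0  2]
  L: [ 1  1  0  0 -3 -2]
  [M]: (2)·0+(2)·0+(1)·1+(-1)·3 = -2
  [Θ]: (2)·0+(2)·1+(1)·0+(-1)·2 = 0
  [L]: (2)·1+(2)·0+(1)·-3+(-1)·-2 = 1
⇒ M^-2 L

{"M": -2, "Θ": 0, "L": 1}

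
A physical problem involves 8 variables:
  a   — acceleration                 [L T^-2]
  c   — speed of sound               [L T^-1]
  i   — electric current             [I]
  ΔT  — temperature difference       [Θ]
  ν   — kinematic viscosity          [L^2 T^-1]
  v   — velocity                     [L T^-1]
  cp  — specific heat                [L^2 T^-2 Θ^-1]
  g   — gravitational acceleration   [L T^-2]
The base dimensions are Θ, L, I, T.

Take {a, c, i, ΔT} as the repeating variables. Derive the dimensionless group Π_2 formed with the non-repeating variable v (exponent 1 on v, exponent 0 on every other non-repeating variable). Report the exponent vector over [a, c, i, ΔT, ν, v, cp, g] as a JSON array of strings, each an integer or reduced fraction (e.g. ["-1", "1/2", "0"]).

["0", "-1", "0", "0", "0", "1", "0", "0"]

Write exponents as rows Θ,L,I,T / cols a,c,i,ΔT,ν,v,cp,g:
  Θ: [ 0  0  0  1  0  0 -1  0]
  L: [ 1  1  0  0  2  1  2  1]
  I: [ 0  0  1  0  0  0  0  0]
  T: [-2 -1  0  0 -1 -1 -2 -2]
Echelon form has 4 nonzero rows (pivots: a,c,i,ΔT)
Repeat: a,c,i,ΔT; free: ν,v,cp,g
RREF:
  r0: [   1    0    0    0   -1    0    0    1]
  r1: [   0    1    0    0    3    1    2    0]
  r2: [   0    0    1    0    0    0    0    0]
  r3: [   0    0    0    1    0    0   -1    0]
Fix exponent of v at 1, ν at 0, cp at 0, g at 0; solve each RREF row for its pivot's exponent:
  r0: exp(a) + (0)·1 = 0 ⇒ exp(a) = 0
  r1: exp(c) + (1)·1 = 0 ⇒ exp(c) = -1
  r2: exp(i) + (0)·1 = 0 ⇒ exp(i) = 0
  r3: exp(ΔT) + (0)·1 = 0 ⇒ exp(ΔT) = 0
Π_2 = c^-1 · v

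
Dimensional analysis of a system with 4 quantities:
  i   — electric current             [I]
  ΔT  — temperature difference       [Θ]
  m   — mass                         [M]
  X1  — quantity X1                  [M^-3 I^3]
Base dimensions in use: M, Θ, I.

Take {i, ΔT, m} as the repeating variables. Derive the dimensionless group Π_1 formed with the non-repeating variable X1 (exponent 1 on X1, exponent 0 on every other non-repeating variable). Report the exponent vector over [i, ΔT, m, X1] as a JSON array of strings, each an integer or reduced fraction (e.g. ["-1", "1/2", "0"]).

["-3", "0", "3", "1"]

Exponent matrix [M,Θ,I] × [i,ΔT,m,X1]:
  M: [ 0  0  1 -3]
  Θ: [ 0  1  0  0]
  I: [ 1  0  0  3]
Echelon form has 3 nonzero rows (pivots: i,ΔT,m)
Pivot set = {i,ΔT,m}, free = {X1}
RREF:
  r0: [   1    0    0    3]
  r1: [   0    1    0    0]
  r2: [   0    0    1   -3]
Fix exponent of X1 at 1; solve each RREF row for its pivot's exponent:
  r0: exp(i) + (3)·1 = 0 ⇒ exp(i) = -3
  r1: exp(ΔT) + (0)·1 = 0 ⇒ exp(ΔT) = 0
  r2: exp(m) + (-3)·1 = 0 ⇒ exp(m) = 3
Π_1 = i^-3 · m^3 · X1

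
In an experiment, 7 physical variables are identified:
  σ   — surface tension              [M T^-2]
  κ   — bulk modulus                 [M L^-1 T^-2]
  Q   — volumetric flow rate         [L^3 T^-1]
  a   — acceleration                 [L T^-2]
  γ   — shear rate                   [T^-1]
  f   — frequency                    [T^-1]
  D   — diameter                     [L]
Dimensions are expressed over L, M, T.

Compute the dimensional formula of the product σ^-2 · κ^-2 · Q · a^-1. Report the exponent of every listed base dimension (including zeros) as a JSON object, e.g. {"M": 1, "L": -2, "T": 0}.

{"L": 4, "M": -4, "T": 9}

Write exponents as rows L,M,T / cols σ,κ,Q,a,γ,f,D:
  L: [ 0 -1  3  1  0  0  1]
  M: [ 1  1  0  0  0  0  0]
  T: [-2 -2 -1 -2 -1 -1  0]
  [L]: (-2)·0+(-2)·-1+(1)·3+(-1)·1 = 4
  [M]: (-2)·1+(-2)·1+(1)·0+(-1)·0 = -4
  [T]: (-2)·-2+(-2)·-2+(1)·-1+(-1)·-2 = 9
⇒ L^4 M^-4 T^9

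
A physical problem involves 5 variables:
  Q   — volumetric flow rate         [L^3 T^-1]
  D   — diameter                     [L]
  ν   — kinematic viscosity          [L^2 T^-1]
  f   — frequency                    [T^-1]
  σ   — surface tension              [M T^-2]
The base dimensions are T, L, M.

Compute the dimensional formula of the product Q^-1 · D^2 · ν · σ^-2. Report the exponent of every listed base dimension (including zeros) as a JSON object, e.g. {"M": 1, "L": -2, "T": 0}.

Dimensional matrix (T×L×M by Q×D×ν×f×σ):
  T: [-1  0 -1 -1 -2]
  L: [ 3  1  2  0  0]
  M: [ 0  0  0  0  1]
  [T]: (-1)·-1+(2)·0+(1)·-1+(-2)·-2 = 4
  [L]: (-1)·3+(2)·1+(1)·2+(-2)·0 = 1
  [M]: (-1)·0+(2)·0+(1)·0+(-2)·1 = -2
⇒ T^4 L M^-2

{"T": 4, "L": 1, "M": -2}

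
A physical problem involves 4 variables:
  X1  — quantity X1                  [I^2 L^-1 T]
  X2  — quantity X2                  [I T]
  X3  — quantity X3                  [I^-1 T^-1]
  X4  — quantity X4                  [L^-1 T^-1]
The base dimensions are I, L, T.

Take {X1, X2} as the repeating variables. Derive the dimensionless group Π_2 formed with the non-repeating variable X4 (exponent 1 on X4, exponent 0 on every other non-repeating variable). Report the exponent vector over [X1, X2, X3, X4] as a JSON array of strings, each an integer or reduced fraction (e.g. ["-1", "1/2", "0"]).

["-1", "2", "0", "1"]

Write exponents as rows I,L,T / cols X1,X2,X3,X4:
  I: [ 2  1 -1  0]
  L: [-1  0  0 -1]
  T: [ 1  1 -1 -1]
Echelon form has 2 nonzero rows (pivots: X1,X2)
Repeat: X1,X2; free: X3,X4
RREF:
  r0: [   1    0    0    1]
  r1: [   0    1   -1   -2]
  r2: [   0    0    0    0]
Fix exponent of X4 at 1, X3 at 0; solve each RREF row for its pivot's exponent:
  r0: exp(X1) + (1)·1 = 0 ⇒ exp(X1) = -1
  r1: exp(X2) + (-2)·1 = 0 ⇒ exp(X2) = 2
Π_2 = X1^-1 · X2^2 · X4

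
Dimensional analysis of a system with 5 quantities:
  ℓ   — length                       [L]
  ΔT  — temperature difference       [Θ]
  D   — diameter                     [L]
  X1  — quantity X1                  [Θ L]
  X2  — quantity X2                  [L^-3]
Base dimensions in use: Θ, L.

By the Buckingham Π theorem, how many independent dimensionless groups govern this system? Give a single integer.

3

Write exponents as rows Θ,L / cols ℓ,ΔT,D,X1,X2:
  Θ: [ 0  1  0  1  0]
  L: [ 1  0  1  1 -3]
RREF → pivots at {ℓ,ΔT} ⇒ r = 2
n=5, r=2 ⇒ 3 dimensionless groups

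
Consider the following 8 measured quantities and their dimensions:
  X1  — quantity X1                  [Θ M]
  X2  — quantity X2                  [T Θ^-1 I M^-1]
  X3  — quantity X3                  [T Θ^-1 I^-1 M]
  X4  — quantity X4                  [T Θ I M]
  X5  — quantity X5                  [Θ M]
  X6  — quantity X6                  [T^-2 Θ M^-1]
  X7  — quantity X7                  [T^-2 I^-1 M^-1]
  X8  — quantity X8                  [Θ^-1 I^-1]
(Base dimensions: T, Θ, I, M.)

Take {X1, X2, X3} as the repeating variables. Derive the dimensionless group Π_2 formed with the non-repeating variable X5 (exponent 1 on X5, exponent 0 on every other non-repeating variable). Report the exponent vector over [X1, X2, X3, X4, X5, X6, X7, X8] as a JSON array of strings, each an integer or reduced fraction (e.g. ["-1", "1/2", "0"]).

["-1", "0", "0", "0", "1", "0", "0", "0"]

Dimensional matrix (T×Θ×I×M by X1×X2×X3×X4×X5×X6×X7×X8):
  T: [ 0  1  1  1  0 -2 -2  0]
  Θ: [ 1 -1 -1  1  1  1  0 -1]
  I: [ 0  1 -1  1  0  0 -1 -1]
  M: [ 1 -1  1  1  1 -1 -1  0]
Row reduction gives pivot columns X1,X2,X3; rank = 3
Pivot set = {X1,X2,X3}, free = {X4,X5,X6,X7,X8}
RREF:
  r0: [   1    0    0    2    1   -1   -2   -1]
  r1: [   0    1    0    1    0   -1 -3/2 -1/2]
  r2: [   0    0    1    0    0   -1 -1/2  1/2]
  r3: [   0    0    0    0    0    0    0    0]
Fix exponent of X5 at 1, X4 at 0, X6 at 0, X7 at 0, X8 at 0; solve each RREF row for its pivot's exponent:
  r0: exp(X1) + (1)·1 = 0 ⇒ exp(X1) = -1
  r1: exp(X2) + (0)·1 = 0 ⇒ exp(X2) = 0
  r2: exp(X3) + (0)·1 = 0 ⇒ exp(X3) = 0
Π_2 = X1^-1 · X5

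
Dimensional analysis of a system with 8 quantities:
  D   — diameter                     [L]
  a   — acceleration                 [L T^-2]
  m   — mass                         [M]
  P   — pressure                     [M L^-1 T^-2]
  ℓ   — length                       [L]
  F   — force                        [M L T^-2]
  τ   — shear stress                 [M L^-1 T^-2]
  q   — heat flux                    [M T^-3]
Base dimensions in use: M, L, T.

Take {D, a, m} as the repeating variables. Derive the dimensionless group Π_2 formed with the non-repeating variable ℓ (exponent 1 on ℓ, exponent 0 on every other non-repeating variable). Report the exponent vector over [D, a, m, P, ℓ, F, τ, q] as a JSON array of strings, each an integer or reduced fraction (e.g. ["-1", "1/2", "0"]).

Exponent matrix [M,L,T] × [D,a,m,P,ℓ,F,τ,q]:
  M: [ 0  0  1  1  0  1  1  1]
  L: [ 1  1  0 -1  1  1 -1  0]
  T: [ 0 -2  0 -2  0 -2 -2 -3]
Row reduction gives pivot columns D,a,m; rank = 3
Repeat: D,a,m; free: P,ℓ,F,τ,q
RREF:
  r0: [   1    0    0   -2    1    0   -2 -3/2]
  r1: [   0    1    0    1    0    1    1  3/2]
  r2: [   0    0    1    1    0    1    1    1]
Fix exponent of ℓ at 1, P at 0, F at 0, τ at 0, q at 0; solve each RREF row for its pivot's exponent:
  r0: exp(D) + (1)·1 = 0 ⇒ exp(D) = -1
  r1: exp(a) + (0)·1 = 0 ⇒ exp(a) = 0
  r2: exp(m) + (0)·1 = 0 ⇒ exp(m) = 0
Π_2 = D^-1 · ℓ

["-1", "0", "0", "0", "1", "0", "0", "0"]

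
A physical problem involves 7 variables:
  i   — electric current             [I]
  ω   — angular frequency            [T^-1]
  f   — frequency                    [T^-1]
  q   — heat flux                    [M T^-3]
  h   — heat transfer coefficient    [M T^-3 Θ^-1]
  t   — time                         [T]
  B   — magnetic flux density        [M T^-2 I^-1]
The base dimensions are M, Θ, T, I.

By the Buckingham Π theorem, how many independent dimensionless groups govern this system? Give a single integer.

Exponent matrix [M,Θ,T,I] × [i,ω,f,q,h,t,B]:
  M: [ 0  0  0  1  1  0  1]
  Θ: [ 0  0  0  0 -1  0  0]
  T: [ 0 -1 -1 -3 -3  1 -2]
  I: [ 1  0  0  0  0  0 -1]
RREF → pivots at {i,ω,q,h} ⇒ r = 4
Π count = n − r = 7 − 4 = 3

3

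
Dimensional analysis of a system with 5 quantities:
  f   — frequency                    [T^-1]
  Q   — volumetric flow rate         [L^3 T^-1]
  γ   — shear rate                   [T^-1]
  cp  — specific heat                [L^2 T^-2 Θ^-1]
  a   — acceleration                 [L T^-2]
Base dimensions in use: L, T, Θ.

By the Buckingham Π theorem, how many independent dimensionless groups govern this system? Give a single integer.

Exponent matrix [L,T,Θ] × [f,Q,γ,cp,a]:
  L: [ 0  3  0  2  1]
  T: [-1 -1 -1 -2 -2]
  Θ: [ 0  0  0 -1  0]
Echelon form has 3 nonzero rows (pivots: f,Q,cp)
n=5, r=3 ⇒ 2 dimensionless groups

2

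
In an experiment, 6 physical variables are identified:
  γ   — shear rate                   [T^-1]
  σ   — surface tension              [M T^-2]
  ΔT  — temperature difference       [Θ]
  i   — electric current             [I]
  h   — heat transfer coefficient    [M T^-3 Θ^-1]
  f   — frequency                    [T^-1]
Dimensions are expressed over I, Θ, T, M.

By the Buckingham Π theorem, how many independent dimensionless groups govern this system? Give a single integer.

2

Write exponents as rows I,Θ,T,M / cols γ,σ,ΔT,i,h,f:
  I: [ 0  0  0  1  0  0]
  Θ: [ 0  0  1  0 -1  0]
  T: [-1 -2  0  0 -3 -1]
  M: [ 0  1  0  0  1  0]
RREF → pivots at {γ,σ,ΔT,i} ⇒ r = 4
Π count = n − r = 6 − 4 = 2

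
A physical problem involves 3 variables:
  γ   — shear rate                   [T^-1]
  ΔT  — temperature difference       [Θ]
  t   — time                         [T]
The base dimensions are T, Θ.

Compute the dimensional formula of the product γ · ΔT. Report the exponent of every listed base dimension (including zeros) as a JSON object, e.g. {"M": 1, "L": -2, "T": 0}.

Dimensional matrix (T×Θ by γ×ΔT×t):
  T: [-1  0  1]
  Θ: [ 0  1  0]
  [T]: (1)·-1+(1)·0 = -1
  [Θ]: (1)·0+(1)·1 = 1
⇒ T^-1 Θ

{"T": -1, "Θ": 1}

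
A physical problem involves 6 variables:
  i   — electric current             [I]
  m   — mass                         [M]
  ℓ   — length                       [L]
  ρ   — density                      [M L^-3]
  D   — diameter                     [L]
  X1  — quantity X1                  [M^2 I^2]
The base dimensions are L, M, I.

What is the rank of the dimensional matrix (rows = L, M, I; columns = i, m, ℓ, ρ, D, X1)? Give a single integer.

Write exponents as rows L,M,I / cols i,m,ℓ,ρ,D,X1:
  L: [ 0  0  1 -3  1  0]
  M: [ 0  1  0  1  0  2]
  I: [ 1  0  0  0  0  2]
Row reduction gives pivot columns i,m,ℓ; rank = 3

3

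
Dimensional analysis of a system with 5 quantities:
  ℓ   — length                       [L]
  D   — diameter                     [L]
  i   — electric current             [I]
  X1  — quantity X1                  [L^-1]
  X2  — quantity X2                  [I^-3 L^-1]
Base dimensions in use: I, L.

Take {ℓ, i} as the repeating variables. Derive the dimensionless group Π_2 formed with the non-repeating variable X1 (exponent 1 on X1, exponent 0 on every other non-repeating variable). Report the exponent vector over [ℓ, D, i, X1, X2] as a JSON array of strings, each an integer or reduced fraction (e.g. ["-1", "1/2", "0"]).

["1", "0", "0", "1", "0"]

Write exponents as rows I,L / cols ℓ,D,i,X1,X2:
  I: [ 0  0  1  0 -3]
  L: [ 1  1  0 -1 -1]
RREF → pivots at {ℓ,i} ⇒ r = 2
Repeat: ℓ,i; free: D,X1,X2
RREF:
  r0: [   1    1    0   -1   -1]
  r1: [   0    0    1    0   -3]
Fix exponent of X1 at 1, D at 0, X2 at 0; solve each RREF row for its pivot's exponent:
  r0: exp(ℓ) + (-1)·1 = 0 ⇒ exp(ℓ) = 1
  r1: exp(i) + (0)·1 = 0 ⇒ exp(i) = 0
Π_2 = ℓ · X1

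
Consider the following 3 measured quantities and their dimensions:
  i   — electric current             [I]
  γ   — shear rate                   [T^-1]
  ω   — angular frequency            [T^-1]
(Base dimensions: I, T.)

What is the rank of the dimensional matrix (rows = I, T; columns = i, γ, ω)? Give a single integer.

Exponent matrix [I,T] × [i,γ,ω]:
  I: [ 1  0  0]
  T: [ 0 -1 -1]
Echelon form has 2 nonzero rows (pivots: i,γ)

2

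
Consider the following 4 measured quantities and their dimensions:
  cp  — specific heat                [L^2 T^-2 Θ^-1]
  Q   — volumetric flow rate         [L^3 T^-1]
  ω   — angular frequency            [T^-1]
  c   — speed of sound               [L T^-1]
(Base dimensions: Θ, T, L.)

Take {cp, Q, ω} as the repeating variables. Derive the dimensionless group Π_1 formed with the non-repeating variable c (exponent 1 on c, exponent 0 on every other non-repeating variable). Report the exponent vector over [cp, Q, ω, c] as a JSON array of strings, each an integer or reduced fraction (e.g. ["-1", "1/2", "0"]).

Exponent matrix [Θ,T,L] × [cp,Q,ω,c]:
  Θ: [-1  0  0  0]
  T: [-2 -1 -1 -1]
  L: [ 2  3  0  1]
Echelon form has 3 nonzero rows (pivots: cp,Q,ω)
Pivot set = {cp,Q,ω}, free = {c}
RREF:
  r0: [   1    0    0    0]
  r1: [   0    1    0  1/3]
  r2: [   0    0    1  2/3]
Fix exponent of c at 1; solve each RREF row for its pivot's exponent:
  r0: exp(cp) + (0)·1 = 0 ⇒ exp(cp) = 0
  r1: exp(Q) + (1/3)·1 = 0 ⇒ exp(Q) = -1/3
  r2: exp(ω) + (2/3)·1 = 0 ⇒ exp(ω) = -2/3
Π_1 = Q^(-1/3) · ω^(-2/3) · c

["0", "-1/3", "-2/3", "1"]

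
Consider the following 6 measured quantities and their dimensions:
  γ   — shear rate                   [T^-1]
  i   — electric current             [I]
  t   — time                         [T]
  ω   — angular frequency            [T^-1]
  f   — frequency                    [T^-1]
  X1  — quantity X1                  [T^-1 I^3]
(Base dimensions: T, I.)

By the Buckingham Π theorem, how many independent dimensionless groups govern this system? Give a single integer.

4

Dimensional matrix (T×I by γ×i×t×ω×f×X1):
  T: [-1  0  1 -1 -1 -1]
  I: [ 0  1  0  0  0  3]
RREF → pivots at {γ,i} ⇒ r = 2
n=6, r=2 ⇒ 4 dimensionless groups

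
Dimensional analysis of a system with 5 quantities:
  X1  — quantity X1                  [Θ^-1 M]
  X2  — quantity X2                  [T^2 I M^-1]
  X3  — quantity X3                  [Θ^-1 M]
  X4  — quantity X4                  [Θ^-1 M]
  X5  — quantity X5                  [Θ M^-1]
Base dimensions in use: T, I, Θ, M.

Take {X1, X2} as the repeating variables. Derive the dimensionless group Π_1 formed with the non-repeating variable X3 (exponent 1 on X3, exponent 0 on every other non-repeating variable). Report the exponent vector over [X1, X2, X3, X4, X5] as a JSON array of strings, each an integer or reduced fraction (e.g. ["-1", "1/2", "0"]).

["-1", "0", "1", "0", "0"]

Dimensional matrix (T×I×Θ×M by X1×X2×X3×X4×X5):
  T: [ 0  2  0  0  0]
  I: [ 0  1  0  0  0]
  Θ: [-1  0 -1 -1  1]
  M: [ 1 -1  1  1 -1]
Echelon form has 2 nonzero rows (pivots: X1,X2)
Repeat: X1,X2; free: X3,X4,X5
RREF:
  r0: [   1    0    1    1   -1]
  r1: [   0    1    0    0    0]
  r2: [   0    0    0    0    0]
  r3: [   0    0    0    0    0]
Fix exponent of X3 at 1, X4 at 0, X5 at 0; solve each RREF row for its pivot's exponent:
  r0: exp(X1) + (1)·1 = 0 ⇒ exp(X1) = -1
  r1: exp(X2) + (0)·1 = 0 ⇒ exp(X2) = 0
Π_1 = X1^-1 · X3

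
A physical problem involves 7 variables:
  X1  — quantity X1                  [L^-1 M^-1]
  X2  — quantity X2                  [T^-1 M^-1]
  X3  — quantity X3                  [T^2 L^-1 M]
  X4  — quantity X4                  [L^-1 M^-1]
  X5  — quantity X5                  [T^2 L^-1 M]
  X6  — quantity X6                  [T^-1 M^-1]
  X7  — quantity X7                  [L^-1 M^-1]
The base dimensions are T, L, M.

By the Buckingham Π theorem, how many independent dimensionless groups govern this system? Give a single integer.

5

Exponent matrix [T,L,M] × [X1,X2,X3,X4,X5,X6,X7]:
  T: [ 0 -1  2  0  2 -1  0]
  L: [-1  0 -1 -1 -1  0 -1]
  M: [-1 -1  1 -1  1 -1 -1]
Echelon form has 2 nonzero rows (pivots: X1,X2)
7 vars − rank 2 = 5 Π groups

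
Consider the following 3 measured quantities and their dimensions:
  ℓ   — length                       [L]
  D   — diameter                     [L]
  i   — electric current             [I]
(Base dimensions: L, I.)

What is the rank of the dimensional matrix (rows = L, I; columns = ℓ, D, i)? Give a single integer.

Write exponents as rows L,I / cols ℓ,D,i:
  L: [ 1  1  0]
  I: [ 0  0  1]
RREF → pivots at {ℓ,i} ⇒ r = 2

2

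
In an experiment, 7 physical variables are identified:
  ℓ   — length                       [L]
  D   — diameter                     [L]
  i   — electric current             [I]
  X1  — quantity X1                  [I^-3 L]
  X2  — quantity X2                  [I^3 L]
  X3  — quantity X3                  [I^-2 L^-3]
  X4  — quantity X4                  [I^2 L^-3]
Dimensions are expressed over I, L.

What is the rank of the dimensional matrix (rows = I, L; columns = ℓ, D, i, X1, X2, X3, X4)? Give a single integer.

Write exponents as rows I,L / cols ℓ,D,i,X1,X2,X3,X4:
  I: [ 0  0  1 -3  3 -2  2]
  L: [ 1  1  0  1  1 -3 -3]
Echelon form has 2 nonzero rows (pivots: ℓ,i)

2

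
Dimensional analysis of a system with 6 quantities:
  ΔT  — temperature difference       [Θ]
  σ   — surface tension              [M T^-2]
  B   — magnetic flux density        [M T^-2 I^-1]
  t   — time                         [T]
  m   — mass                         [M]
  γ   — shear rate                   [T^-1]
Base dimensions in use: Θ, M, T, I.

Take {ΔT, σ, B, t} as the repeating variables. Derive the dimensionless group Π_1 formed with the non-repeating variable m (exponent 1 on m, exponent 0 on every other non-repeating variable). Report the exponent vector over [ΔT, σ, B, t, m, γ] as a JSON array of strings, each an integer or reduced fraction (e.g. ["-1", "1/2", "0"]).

Write exponents as rows Θ,M,T,I / cols ΔT,σ,B,t,m,γ:
  Θ: [ 1  0  0  0  0  0]
  M: [ 0  1  1  0  1  0]
  T: [ 0 -2 -2  1  0 -1]
  I: [ 0  0 -1  0  0  0]
Echelon form has 4 nonzero rows (pivots: ΔT,σ,B,t)
Pivot set = {ΔT,σ,B,t}, free = {m,γ}
RREF:
  r0: [   1    0    0    0    0    0]
  r1: [   0    1    0    0    1    0]
  r2: [   0    0    1    0    0    0]
  r3: [   0    0    0    1    2   -1]
Fix exponent of m at 1, γ at 0; solve each RREF row for its pivot's exponent:
  r0: exp(ΔT) + (0)·1 = 0 ⇒ exp(ΔT) = 0
  r1: exp(σ) + (1)·1 = 0 ⇒ exp(σ) = -1
  r2: exp(B) + (0)·1 = 0 ⇒ exp(B) = 0
  r3: exp(t) + (2)·1 = 0 ⇒ exp(t) = -2
Π_1 = σ^-1 · t^-2 · m

["0", "-1", "0", "-2", "1", "0"]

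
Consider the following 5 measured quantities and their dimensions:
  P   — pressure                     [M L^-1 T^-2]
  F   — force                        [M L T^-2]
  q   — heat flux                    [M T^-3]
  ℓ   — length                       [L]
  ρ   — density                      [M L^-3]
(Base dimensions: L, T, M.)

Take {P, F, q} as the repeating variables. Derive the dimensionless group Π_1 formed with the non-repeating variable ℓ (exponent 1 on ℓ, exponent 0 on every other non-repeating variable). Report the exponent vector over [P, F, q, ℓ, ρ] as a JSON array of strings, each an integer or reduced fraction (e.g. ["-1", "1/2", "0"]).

Write exponents as rows L,T,M / cols P,F,q,ℓ,ρ:
  L: [-1  1  0  1 -3]
  T: [-2 -2 -3  0  0]
  M: [ 1  1  1  0  1]
Echelon form has 3 nonzero rows (pivots: P,F,q)
Repeat: P,F,q; free: ℓ,ρ
RREF:
  r0: [   1    0    0 -1/2    3]
  r1: [   0    1    0  1/2    0]
  r2: [   0    0    1    0   -2]
Fix exponent of ℓ at 1, ρ at 0; solve each RREF row for its pivot's exponent:
  r0: exp(P) + (-1/2)·1 = 0 ⇒ exp(P) = 1/2
  r1: exp(F) + (1/2)·1 = 0 ⇒ exp(F) = -1/2
  r2: exp(q) + (0)·1 = 0 ⇒ exp(q) = 0
Π_1 = P^(1/2) · F^(-1/2) · ℓ

["1/2", "-1/2", "0", "1", "0"]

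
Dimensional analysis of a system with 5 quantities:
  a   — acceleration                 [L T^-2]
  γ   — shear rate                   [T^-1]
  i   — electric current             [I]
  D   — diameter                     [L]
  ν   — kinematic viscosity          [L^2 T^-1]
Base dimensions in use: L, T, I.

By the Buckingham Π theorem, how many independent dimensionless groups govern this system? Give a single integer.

2

Write exponents as rows L,T,I / cols a,γ,i,D,ν:
  L: [ 1  0  0  1  2]
  T: [-2 -1  0  0 -1]
  I: [ 0  0  1  0  0]
Row reduction gives pivot columns a,γ,i; rank = 3
n=5, r=3 ⇒ 2 dimensionless groups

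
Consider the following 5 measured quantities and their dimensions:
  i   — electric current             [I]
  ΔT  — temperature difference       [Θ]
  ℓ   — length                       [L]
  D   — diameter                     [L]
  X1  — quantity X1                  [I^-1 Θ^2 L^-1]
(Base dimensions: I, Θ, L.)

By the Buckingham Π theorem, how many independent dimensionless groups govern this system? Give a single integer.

2

Exponent matrix [I,Θ,L] × [i,ΔT,ℓ,D,X1]:
  I: [ 1  0  0  0 -1]
  Θ: [ 0  1  0  0  2]
  L: [ 0  0  1  1 -1]
RREF → pivots at {i,ΔT,ℓ} ⇒ r = 3
5 vars − rank 3 = 2 Π groups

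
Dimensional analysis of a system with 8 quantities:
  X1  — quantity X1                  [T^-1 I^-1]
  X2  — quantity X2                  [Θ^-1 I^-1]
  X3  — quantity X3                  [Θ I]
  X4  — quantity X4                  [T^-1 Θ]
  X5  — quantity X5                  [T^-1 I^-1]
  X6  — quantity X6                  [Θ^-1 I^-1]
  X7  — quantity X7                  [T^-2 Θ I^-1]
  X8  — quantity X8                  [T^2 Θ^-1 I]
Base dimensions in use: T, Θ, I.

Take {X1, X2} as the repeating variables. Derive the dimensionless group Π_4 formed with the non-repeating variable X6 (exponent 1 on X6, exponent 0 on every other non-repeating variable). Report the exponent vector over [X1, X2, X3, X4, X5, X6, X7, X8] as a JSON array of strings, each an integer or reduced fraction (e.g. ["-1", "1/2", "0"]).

Exponent matrix [T,Θ,I] × [X1,X2,X3,X4,X5,X6,X7,X8]:
  T: [-1  0  0 -1 -1  0 -2  2]
  Θ: [ 0 -1  1  1  0 -1  1 -1]
  I: [-1 -1  1  0 -1 -1 -1  1]
Echelon form has 2 nonzero rows (pivots: X1,X2)
Repeat: X1,X2; free: X3,X4,X5,X6,X7,X8
RREF:
  r0: [   1    0    0    1    1    0    2   -2]
  r1: [   0    1   -1   -1    0    1   -1    1]
  r2: [   0    0    0    0    0    0    0    0]
Fix exponent of X6 at 1, X3 at 0, X4 at 0, X5 at 0, X7 at 0, X8 at 0; solve each RREF row for its pivot's exponent:
  r0: exp(X1) + (0)·1 = 0 ⇒ exp(X1) = 0
  r1: exp(X2) + (1)·1 = 0 ⇒ exp(X2) = -1
Π_4 = X2^-1 · X6

["0", "-1", "0", "0", "0", "1", "0", "0"]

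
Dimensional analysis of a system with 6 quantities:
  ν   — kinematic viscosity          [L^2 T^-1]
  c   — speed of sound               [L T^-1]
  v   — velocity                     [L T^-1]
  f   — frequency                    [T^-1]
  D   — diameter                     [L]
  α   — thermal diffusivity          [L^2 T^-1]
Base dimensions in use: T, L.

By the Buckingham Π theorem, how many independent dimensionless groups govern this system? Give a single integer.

Exponent matrix [T,L] × [ν,c,v,f,D,α]:
  T: [-1 -1 -1 -1  0 -1]
  L: [ 2  1  1  0  1  2]
Echelon form has 2 nonzero rows (pivots: ν,c)
6 vars − rank 2 = 4 Π groups

4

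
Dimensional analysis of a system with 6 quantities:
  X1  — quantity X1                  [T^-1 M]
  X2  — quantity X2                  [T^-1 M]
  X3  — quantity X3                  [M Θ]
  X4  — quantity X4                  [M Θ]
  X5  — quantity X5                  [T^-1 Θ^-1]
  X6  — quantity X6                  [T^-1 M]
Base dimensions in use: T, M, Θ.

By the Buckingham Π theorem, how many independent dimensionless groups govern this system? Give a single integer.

4

Write exponents as rows T,M,Θ / cols X1,X2,X3,X4,X5,X6:
  T: [-1 -1  0  0 -1 -1]
  M: [ 1  1  1  1  0  1]
  Θ: [ 0  0  1  1 -1  0]
RREF → pivots at {X1,X3} ⇒ r = 2
Π count = n − r = 6 − 2 = 4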